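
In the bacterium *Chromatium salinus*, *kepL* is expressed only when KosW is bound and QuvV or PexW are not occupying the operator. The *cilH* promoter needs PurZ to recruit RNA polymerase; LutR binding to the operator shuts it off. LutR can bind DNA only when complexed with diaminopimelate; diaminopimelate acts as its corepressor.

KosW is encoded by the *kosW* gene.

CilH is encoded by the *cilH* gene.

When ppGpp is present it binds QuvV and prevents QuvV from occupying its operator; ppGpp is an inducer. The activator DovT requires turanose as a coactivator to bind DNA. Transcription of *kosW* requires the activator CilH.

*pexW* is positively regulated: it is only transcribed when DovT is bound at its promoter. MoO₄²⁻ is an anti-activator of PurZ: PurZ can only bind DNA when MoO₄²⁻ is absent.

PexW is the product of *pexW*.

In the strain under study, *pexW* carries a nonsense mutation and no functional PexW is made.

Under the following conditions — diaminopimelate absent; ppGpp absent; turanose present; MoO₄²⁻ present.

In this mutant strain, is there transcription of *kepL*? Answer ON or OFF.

ppGpp is absent, so QuvV is active.
PexW is non-functional in this strain, so it has no effect.
Diaminopimelate is absent, so LutR is inactive.
MoO₄²⁻ is present, so PurZ is inactive.
Required activator PurZ is absent, so *cilH* is not transcribed.
So CilH is not produced.
Required activator CilH is absent, so *kosW* is not transcribed.
So KosW is not produced.
With repressor QuvV bound, *kepL* is not transcribed.

OFF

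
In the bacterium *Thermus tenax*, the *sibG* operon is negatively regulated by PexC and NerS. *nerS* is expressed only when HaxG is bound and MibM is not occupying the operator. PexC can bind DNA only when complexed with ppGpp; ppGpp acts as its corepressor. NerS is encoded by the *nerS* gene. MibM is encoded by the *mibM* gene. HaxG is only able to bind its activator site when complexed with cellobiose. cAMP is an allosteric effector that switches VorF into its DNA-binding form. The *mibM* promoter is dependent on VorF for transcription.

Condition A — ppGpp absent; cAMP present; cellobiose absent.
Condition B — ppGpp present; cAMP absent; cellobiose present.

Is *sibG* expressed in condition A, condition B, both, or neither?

Condition A:
ppGpp is absent, so PexC is inactive.
cAMP is present, so VorF is active.
No repressor is bound and VorF is active, so *mibM* is transcribed.
So MibM is produced and active.
Cellobiose is absent, so HaxG is inactive.
With repressor MibM bound, *nerS* is not transcribed.
So NerS is not produced.
With no repressor bound, *sibG* is transcribed.
→ *sibG* is ON in A.
Condition B:
ppGpp is present, so PexC is active.
cAMP is absent, so VorF is inactive.
Required activator VorF is absent, so *mibM* is not transcribed.
So MibM is not produced.
Cellobiose is present, so HaxG is active.
No repressor is bound and HaxG is active, so *nerS* is transcribed.
So NerS is produced and active.
With repressor PexC bound, *sibG* is not transcribed.
→ *sibG* is OFF in B.

A only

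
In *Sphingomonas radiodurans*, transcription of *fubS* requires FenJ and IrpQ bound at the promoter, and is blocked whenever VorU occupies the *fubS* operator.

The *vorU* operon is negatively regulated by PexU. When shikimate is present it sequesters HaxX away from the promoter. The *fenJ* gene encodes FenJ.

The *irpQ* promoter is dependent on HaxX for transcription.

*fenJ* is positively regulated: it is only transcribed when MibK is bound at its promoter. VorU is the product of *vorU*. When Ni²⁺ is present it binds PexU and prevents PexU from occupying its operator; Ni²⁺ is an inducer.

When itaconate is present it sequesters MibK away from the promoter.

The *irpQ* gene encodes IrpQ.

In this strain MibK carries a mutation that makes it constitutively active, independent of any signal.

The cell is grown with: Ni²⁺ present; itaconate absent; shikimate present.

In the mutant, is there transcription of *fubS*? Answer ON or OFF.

Ni²⁺ is present, so PexU is inactive.
With no repressor bound, *vorU* is transcribed.
So VorU is produced and active.
MibK is constitutively active in this strain.
No repressor is bound and MibK is active, so *fenJ* is transcribed.
So FenJ is produced and active.
Shikimate is present, so HaxX is inactive.
Required activator HaxX is absent, so *irpQ* is not transcribed.
So IrpQ is not produced.
With repressor VorU bound, *fubS* is not transcribed.

OFF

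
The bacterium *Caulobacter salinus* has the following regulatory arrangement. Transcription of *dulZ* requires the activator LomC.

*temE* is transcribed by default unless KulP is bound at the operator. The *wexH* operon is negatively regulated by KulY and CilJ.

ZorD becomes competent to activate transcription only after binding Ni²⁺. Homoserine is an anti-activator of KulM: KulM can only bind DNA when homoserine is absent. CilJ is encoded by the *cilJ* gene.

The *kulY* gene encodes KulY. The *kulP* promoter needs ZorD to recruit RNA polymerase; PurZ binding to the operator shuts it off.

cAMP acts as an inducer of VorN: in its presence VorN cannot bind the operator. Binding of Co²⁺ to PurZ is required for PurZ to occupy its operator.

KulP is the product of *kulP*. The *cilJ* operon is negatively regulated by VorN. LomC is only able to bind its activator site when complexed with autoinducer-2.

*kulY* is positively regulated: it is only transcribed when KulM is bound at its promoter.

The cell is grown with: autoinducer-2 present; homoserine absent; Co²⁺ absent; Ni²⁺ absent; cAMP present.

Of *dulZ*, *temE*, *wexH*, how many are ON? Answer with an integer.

2

Autoinducer-2 is present, so LomC is active.
No repressor is bound and LomC is active, so *dulZ* is transcribed.
→ *dulZ* is ON.
Ni²⁺ is absent, so ZorD is inactive.
Co²⁺ is absent, so PurZ is inactive.
Required activator ZorD is absent, so *kulP* is not transcribed.
So KulP is not produced.
With no repressor bound, *temE* is transcribed.
→ *temE* is ON.
Homoserine is absent, so KulM is active.
No repressor is bound and KulM is active, so *kulY* is transcribed.
So KulY is produced and active.
cAMP is present, so VorN is inactive.
With no repressor bound, *cilJ* is transcribed.
So CilJ is produced and active.
With repressor KulY bound, *wexH* is not transcribed.
→ *wexH* is OFF.
2 of the 3 genes are transcribed.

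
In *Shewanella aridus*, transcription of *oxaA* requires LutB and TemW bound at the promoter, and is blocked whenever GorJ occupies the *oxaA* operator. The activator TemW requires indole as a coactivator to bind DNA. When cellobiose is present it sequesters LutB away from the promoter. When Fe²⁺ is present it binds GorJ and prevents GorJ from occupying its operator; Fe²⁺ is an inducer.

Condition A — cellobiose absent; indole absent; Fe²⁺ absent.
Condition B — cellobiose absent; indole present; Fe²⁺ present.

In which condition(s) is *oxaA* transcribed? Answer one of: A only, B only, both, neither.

Condition A:
Cellobiose is absent, so LutB is active.
Indole is absent, so TemW is inactive.
Fe²⁺ is absent, so GorJ is active.
With repressor GorJ bound, *oxaA* is not transcribed.
→ *oxaA* is OFF in A.
Condition B:
Cellobiose is absent, so LutB is active.
Indole is present, so TemW is active.
Fe²⁺ is present, so GorJ is inactive.
No repressor is bound and LutB and TemW are active, so *oxaA* is transcribed.
→ *oxaA* is ON in B.

B only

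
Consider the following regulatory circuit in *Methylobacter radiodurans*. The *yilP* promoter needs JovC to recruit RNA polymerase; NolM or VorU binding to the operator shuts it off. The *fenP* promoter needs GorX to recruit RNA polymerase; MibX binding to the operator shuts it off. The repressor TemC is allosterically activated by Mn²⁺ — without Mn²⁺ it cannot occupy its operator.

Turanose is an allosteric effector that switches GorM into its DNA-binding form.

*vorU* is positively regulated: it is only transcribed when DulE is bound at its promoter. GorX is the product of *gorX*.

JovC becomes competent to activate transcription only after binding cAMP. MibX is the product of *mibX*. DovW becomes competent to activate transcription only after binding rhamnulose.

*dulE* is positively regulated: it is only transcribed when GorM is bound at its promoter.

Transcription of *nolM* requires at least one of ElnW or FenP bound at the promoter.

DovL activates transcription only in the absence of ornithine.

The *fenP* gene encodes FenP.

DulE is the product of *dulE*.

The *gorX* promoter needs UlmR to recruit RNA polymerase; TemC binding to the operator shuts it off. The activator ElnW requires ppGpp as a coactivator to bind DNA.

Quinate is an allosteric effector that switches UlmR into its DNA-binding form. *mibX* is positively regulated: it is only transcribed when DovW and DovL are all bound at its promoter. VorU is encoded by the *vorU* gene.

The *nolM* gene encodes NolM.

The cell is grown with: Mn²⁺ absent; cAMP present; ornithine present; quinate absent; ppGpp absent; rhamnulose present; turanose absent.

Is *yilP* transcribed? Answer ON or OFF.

ON

ppGpp is absent, so ElnW is inactive.
Quinate is absent, so UlmR is inactive.
Mn²⁺ is absent, so TemC is inactive.
Required activator UlmR is absent, so *gorX* is not transcribed.
So GorX is not produced.
Rhamnulose is present, so DovW is active.
Ornithine is present, so DovL is inactive.
Required activator DovL is absent, so *mibX* is not transcribed.
So MibX is not produced.
Required activator GorX is absent, so *fenP* is not transcribed.
So FenP is not produced.
No activator is available at the *nolM* promoter, so *nolM* is not transcribed.
So NolM is not produced.
Turanose is absent, so GorM is inactive.
Required activator GorM is absent, so *dulE* is not transcribed.
So DulE is not produced.
Required activator DulE is absent, so *vorU* is not transcribed.
So VorU is not produced.
cAMP is present, so JovC is active.
No repressor is bound and JovC is active, so *yilP* is transcribed.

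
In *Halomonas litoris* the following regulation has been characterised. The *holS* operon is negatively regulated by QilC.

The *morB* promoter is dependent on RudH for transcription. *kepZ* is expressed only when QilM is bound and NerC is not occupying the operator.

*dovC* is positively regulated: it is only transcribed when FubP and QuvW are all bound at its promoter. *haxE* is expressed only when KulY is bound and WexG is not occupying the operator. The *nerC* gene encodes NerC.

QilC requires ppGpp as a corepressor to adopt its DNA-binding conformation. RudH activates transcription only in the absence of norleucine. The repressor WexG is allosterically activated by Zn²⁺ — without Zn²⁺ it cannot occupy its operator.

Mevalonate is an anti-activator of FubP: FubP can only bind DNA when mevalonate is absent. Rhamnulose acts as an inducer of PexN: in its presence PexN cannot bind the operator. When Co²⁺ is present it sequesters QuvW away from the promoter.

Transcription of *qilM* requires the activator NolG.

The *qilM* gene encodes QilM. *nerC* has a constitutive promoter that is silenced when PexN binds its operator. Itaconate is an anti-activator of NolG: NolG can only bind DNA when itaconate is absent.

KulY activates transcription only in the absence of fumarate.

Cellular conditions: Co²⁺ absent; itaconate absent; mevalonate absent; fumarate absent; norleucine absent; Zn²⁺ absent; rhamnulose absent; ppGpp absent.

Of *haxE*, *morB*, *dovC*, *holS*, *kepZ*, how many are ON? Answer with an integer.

5

Zn²⁺ is absent, so WexG is inactive.
Fumarate is absent, so KulY is active.
No repressor is bound and KulY is active, so *haxE* is transcribed.
→ *haxE* is ON.
Norleucine is absent, so RudH is active.
No repressor is bound and RudH is active, so *morB* is transcribed.
→ *morB* is ON.
Mevalonate is absent, so FubP is active.
Co²⁺ is absent, so QuvW is active.
No repressor is bound and FubP and QuvW are active, so *dovC* is transcribed.
→ *dovC* is ON.
ppGpp is absent, so QilC is inactive.
With no repressor bound, *holS* is transcribed.
→ *holS* is ON.
Rhamnulose is absent, so PexN is active.
With repressor PexN bound, *nerC* is not transcribed.
So NerC is not produced.
Itaconate is absent, so NolG is active.
No repressor is bound and NolG is active, so *qilM* is transcribed.
So QilM is produced and active.
No repressor is bound and QilM is active, so *kepZ* is transcribed.
→ *kepZ* is ON.
5 of the 5 genes are transcribed.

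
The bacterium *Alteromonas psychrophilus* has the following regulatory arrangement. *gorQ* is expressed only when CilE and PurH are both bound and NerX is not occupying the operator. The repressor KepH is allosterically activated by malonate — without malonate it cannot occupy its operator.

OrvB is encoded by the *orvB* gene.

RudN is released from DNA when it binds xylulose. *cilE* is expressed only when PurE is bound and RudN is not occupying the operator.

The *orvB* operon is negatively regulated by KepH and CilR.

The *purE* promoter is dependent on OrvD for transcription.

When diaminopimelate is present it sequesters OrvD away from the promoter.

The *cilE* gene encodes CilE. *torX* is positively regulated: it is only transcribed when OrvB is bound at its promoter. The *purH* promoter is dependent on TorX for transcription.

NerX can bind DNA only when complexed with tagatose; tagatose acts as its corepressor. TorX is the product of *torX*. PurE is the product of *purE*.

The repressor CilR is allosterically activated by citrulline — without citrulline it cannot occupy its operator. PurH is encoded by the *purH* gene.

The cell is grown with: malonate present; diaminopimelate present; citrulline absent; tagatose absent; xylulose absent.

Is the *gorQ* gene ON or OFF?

OFF

Diaminopimelate is present, so OrvD is inactive.
Required activator OrvD is absent, so *purE* is not transcribed.
So PurE is not produced.
Xylulose is absent, so RudN is active.
With repressor RudN bound, *cilE* is not transcribed.
So CilE is not produced.
Tagatose is absent, so NerX is inactive.
Malonate is present, so KepH is active.
Citrulline is absent, so CilR is inactive.
With repressor KepH bound, *orvB* is not transcribed.
So OrvB is not produced.
Required activator OrvB is absent, so *torX* is not transcribed.
So TorX is not produced.
Required activator TorX is absent, so *purH* is not transcribed.
So PurH is not produced.
Required activator CilE is absent, so *gorQ* is not transcribed.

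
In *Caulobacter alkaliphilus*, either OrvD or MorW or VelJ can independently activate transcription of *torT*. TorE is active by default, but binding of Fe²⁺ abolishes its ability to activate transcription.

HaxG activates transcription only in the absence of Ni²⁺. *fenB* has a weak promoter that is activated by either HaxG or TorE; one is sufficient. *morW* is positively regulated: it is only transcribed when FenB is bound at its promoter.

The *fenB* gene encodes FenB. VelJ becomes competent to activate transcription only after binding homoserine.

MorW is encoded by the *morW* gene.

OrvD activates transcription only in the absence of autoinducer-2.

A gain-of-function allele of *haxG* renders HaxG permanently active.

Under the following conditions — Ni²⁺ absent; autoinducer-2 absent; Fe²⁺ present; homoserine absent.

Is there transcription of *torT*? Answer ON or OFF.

ON

Autoinducer-2 is absent, so OrvD is active.
HaxG is constitutively active in this strain.
Fe²⁺ is present, so TorE is inactive.
Activator HaxG is present, so *fenB* is transcribed.
So FenB is produced and active.
No repressor is bound and FenB is active, so *morW* is transcribed.
So MorW is produced and active.
Homoserine is absent, so VelJ is inactive.
Activator OrvD is present, so *torT* is transcribed.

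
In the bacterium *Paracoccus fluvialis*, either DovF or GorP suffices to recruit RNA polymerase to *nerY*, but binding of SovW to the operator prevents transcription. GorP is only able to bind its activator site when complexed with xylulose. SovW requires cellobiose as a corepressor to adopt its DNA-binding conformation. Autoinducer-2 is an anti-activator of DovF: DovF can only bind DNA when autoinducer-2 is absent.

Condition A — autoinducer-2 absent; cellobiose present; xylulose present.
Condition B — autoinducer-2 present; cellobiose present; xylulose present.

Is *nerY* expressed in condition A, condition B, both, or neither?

neither

Condition A:
Autoinducer-2 is absent, so DovF is active.
Cellobiose is present, so SovW is active.
Xylulose is present, so GorP is active.
With repressor SovW bound, *nerY* is not transcribed.
→ *nerY* is OFF in A.
Condition B:
Autoinducer-2 is present, so DovF is inactive.
Cellobiose is present, so SovW is active.
Xylulose is present, so GorP is active.
With repressor SovW bound, *nerY* is not transcribed.
→ *nerY* is OFF in B.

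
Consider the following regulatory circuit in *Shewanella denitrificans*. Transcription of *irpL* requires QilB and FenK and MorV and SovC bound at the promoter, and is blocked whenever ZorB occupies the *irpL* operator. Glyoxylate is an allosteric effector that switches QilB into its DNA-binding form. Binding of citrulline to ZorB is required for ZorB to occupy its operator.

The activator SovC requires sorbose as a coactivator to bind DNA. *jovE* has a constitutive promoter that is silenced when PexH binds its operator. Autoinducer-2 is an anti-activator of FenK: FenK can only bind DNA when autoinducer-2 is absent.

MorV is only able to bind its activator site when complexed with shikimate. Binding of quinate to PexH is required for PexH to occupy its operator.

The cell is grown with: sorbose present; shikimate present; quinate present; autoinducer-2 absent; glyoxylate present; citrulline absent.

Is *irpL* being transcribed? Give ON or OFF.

Glyoxylate is present, so QilB is active.
Citrulline is absent, so ZorB is inactive.
Autoinducer-2 is absent, so FenK is active.
Shikimate is present, so MorV is active.
Sorbose is present, so SovC is active.
No repressor is bound and QilB and FenK and MorV and SovC are active, so *irpL* is transcribed.

ON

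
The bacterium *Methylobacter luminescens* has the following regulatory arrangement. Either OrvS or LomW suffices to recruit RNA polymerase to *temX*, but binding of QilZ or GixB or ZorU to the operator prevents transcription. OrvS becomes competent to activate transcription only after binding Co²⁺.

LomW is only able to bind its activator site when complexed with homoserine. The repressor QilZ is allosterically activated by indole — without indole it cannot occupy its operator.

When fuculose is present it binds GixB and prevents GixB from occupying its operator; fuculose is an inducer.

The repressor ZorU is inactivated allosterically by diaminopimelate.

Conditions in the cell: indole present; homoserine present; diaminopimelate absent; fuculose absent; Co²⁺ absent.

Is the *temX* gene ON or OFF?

Co²⁺ is absent, so OrvS is inactive.
Homoserine is present, so LomW is active.
Indole is present, so QilZ is active.
Fuculose is absent, so GixB is active.
Diaminopimelate is absent, so ZorU is active.
With repressor QilZ bound, *temX* is not transcribed.

OFF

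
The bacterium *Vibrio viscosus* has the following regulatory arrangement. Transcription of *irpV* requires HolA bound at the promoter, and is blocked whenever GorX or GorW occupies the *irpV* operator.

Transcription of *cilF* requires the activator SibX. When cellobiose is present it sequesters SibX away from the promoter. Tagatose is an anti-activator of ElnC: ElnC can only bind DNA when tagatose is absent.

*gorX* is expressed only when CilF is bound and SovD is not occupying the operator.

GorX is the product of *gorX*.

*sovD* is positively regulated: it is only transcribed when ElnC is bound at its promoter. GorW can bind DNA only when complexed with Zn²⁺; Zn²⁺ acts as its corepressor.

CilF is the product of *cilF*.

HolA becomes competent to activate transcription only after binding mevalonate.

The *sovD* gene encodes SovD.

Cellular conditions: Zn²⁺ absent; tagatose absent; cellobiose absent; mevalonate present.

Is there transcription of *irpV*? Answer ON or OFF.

ON

Cellobiose is absent, so SibX is active.
No repressor is bound and SibX is active, so *cilF* is transcribed.
So CilF is produced and active.
Tagatose is absent, so ElnC is active.
No repressor is bound and ElnC is active, so *sovD* is transcribed.
So SovD is produced and active.
With repressor SovD bound, *gorX* is not transcribed.
So GorX is not produced.
Zn²⁺ is absent, so GorW is inactive.
Mevalonate is present, so HolA is active.
No repressor is bound and HolA is active, so *irpV* is transcribed.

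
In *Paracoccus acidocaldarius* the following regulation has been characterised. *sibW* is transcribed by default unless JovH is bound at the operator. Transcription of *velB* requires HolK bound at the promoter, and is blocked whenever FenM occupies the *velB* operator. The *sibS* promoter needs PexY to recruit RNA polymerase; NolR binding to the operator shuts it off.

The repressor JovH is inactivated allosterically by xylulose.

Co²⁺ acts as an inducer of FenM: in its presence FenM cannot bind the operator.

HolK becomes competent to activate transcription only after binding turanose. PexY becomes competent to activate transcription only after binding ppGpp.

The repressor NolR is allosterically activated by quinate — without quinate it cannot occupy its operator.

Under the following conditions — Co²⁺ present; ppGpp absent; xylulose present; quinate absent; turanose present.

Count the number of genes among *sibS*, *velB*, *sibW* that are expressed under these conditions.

2

Quinate is absent, so NolR is inactive.
ppGpp is absent, so PexY is inactive.
Required activator PexY is absent, so *sibS* is not transcribed.
→ *sibS* is OFF.
Co²⁺ is present, so FenM is inactive.
Turanose is present, so HolK is active.
No repressor is bound and HolK is active, so *velB* is transcribed.
→ *velB* is ON.
Xylulose is present, so JovH is inactive.
With no repressor bound, *sibW* is transcribed.
→ *sibW* is ON.
2 of the 3 genes are transcribed.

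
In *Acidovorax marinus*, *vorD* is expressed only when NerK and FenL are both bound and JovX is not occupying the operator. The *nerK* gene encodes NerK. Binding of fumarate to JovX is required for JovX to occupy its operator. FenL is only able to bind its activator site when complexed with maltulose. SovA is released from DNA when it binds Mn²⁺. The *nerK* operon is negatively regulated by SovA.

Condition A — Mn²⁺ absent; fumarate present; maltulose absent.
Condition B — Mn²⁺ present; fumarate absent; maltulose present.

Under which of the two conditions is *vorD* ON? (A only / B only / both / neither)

Condition A:
Mn²⁺ is absent, so SovA is active.
With repressor SovA bound, *nerK* is not transcribed.
So NerK is not produced.
Fumarate is present, so JovX is active.
Maltulose is absent, so FenL is inactive.
With repressor JovX bound, *vorD* is not transcribed.
→ *vorD* is OFF in A.
Condition B:
Mn²⁺ is present, so SovA is inactive.
With no repressor bound, *nerK* is transcribed.
So NerK is produced and active.
Fumarate is absent, so JovX is inactive.
Maltulose is present, so FenL is active.
No repressor is bound and NerK and FenL are active, so *vorD* is transcribed.
→ *vorD* is ON in B.

B only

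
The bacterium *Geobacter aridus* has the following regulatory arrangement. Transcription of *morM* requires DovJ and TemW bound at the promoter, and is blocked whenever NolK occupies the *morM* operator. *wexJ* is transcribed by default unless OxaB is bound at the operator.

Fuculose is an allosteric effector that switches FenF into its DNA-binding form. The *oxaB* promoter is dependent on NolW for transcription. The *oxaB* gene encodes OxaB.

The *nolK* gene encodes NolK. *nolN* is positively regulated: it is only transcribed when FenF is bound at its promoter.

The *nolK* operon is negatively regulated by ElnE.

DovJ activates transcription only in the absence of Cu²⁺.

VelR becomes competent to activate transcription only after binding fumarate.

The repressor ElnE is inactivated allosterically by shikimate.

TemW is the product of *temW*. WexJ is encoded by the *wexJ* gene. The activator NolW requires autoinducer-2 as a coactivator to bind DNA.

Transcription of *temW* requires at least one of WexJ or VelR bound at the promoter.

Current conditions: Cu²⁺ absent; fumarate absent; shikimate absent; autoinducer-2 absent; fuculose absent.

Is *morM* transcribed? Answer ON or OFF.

ON

Shikimate is absent, so ElnE is active.
With repressor ElnE bound, *nolK* is not transcribed.
So NolK is not produced.
Cu²⁺ is absent, so DovJ is active.
Autoinducer-2 is absent, so NolW is inactive.
Required activator NolW is absent, so *oxaB* is not transcribed.
So OxaB is not produced.
With no repressor bound, *wexJ* is transcribed.
So WexJ is produced and active.
Fumarate is absent, so VelR is inactive.
Activator WexJ is present, so *temW* is transcribed.
So TemW is produced and active.
No repressor is bound and DovJ and TemW are active, so *morM* is transcribed.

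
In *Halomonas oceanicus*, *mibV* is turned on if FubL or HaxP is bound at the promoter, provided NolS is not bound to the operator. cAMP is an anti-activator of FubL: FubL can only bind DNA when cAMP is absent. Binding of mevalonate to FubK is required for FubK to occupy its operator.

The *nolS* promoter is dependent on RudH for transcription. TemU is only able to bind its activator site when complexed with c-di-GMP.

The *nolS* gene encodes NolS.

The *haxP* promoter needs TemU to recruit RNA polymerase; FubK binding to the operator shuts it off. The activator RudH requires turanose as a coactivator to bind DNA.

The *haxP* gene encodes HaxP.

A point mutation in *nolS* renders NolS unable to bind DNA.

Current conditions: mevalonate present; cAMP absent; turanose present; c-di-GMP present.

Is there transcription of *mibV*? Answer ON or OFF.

cAMP is absent, so FubL is active.
Mevalonate is present, so FubK is active.
c-di-GMP is present, so TemU is active.
With repressor FubK bound, *haxP* is not transcribed.
So HaxP is not produced.
NolS is non-functional in this strain, so it has no effect.
Activator FubL is present, so *mibV* is transcribed.

ON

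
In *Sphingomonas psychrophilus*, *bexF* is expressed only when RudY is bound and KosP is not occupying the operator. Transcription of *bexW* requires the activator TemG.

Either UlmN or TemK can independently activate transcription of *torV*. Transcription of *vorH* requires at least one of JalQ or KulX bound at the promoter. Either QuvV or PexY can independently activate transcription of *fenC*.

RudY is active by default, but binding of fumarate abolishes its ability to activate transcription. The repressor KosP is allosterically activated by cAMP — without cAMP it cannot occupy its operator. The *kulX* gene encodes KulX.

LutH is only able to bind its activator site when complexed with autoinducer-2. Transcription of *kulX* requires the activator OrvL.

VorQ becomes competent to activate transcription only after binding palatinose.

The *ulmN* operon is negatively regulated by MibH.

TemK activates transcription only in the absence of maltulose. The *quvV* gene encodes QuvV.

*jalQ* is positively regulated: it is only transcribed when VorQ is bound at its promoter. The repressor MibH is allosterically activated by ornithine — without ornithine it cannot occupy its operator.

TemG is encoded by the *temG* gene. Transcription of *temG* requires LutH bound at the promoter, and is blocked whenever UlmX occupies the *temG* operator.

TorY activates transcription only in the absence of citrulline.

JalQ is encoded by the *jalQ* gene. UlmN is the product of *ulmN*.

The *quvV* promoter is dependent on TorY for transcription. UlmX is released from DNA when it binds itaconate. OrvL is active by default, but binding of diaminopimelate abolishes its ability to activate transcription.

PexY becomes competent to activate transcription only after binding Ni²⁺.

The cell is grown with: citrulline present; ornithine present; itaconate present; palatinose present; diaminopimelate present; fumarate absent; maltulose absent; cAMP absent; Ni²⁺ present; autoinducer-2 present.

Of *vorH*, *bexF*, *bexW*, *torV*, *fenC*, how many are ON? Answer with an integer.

Palatinose is present, so VorQ is active.
No repressor is bound and VorQ is active, so *jalQ* is transcribed.
So JalQ is produced and active.
Diaminopimelate is present, so OrvL is inactive.
Required activator OrvL is absent, so *kulX* is not transcribed.
So KulX is not produced.
Activator JalQ is present, so *vorH* is transcribed.
→ *vorH* is ON.
Fumarate is absent, so RudY is active.
cAMP is absent, so KosP is inactive.
No repressor is bound and RudY is active, so *bexF* is transcribed.
→ *bexF* is ON.
Itaconate is present, so UlmX is inactive.
Autoinducer-2 is present, so LutH is active.
No repressor is bound and LutH is active, so *temG* is transcribed.
So TemG is produced and active.
No repressor is bound and TemG is active, so *bexW* is transcribed.
→ *bexW* is ON.
Ornithine is present, so MibH is active.
With repressor MibH bound, *ulmN* is not transcribed.
So UlmN is not produced.
Maltulose is absent, so TemK is active.
Activator TemK is present, so *torV* is transcribed.
→ *torV* is ON.
Citrulline is present, so TorY is inactive.
Required activator TorY is absent, so *quvV* is not transcribed.
So QuvV is not produced.
Ni²⁺ is present, so PexY is active.
Activator PexY is present, so *fenC* is transcribed.
→ *fenC* is ON.
5 of the 5 genes are transcribed.

5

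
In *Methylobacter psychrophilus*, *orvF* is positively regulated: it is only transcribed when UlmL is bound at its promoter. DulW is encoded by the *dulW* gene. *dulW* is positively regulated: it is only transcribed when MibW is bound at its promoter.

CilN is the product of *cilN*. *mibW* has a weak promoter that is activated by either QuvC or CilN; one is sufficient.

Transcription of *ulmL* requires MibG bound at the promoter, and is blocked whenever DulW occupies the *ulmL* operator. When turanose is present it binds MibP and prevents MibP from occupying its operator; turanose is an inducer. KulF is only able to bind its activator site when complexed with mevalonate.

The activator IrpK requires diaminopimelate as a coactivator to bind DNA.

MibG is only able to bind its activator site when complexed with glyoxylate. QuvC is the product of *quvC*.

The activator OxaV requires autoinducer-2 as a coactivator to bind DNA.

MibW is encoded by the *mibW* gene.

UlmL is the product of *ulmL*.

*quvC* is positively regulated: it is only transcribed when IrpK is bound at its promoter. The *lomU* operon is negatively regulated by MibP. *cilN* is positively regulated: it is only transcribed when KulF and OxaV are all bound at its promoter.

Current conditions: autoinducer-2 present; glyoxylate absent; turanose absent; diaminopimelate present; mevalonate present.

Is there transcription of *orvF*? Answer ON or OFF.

OFF

Diaminopimelate is present, so IrpK is active.
No repressor is bound and IrpK is active, so *quvC* is transcribed.
So QuvC is produced and active.
Mevalonate is present, so KulF is active.
Autoinducer-2 is present, so OxaV is active.
No repressor is bound and KulF and OxaV are active, so *cilN* is transcribed.
So CilN is produced and active.
Activator QuvC is present, so *mibW* is transcribed.
So MibW is produced and active.
No repressor is bound and MibW is active, so *dulW* is transcribed.
So DulW is produced and active.
Glyoxylate is absent, so MibG is inactive.
With repressor DulW bound, *ulmL* is not transcribed.
So UlmL is not produced.
Required activator UlmL is absent, so *orvF* is not transcribed.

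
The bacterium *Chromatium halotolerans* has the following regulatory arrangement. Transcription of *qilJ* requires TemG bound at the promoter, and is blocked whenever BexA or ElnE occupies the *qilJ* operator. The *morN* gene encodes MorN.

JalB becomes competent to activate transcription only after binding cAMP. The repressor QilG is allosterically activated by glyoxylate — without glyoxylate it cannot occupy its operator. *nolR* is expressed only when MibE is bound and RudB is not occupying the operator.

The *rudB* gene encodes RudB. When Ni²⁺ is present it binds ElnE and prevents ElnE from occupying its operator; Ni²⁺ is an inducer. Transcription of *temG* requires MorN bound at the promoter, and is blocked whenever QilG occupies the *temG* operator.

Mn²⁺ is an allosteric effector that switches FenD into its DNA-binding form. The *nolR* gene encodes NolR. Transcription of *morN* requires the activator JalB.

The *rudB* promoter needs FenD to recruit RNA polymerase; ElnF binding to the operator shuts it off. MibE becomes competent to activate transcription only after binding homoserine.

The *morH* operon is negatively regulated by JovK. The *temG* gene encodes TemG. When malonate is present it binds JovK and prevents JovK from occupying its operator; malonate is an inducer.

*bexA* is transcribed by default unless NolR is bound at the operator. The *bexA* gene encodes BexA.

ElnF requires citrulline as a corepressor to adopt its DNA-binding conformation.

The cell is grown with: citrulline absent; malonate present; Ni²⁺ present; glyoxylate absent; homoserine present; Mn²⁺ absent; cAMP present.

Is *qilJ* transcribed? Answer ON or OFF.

Homoserine is present, so MibE is active.
Mn²⁺ is absent, so FenD is inactive.
Citrulline is absent, so ElnF is inactive.
Required activator FenD is absent, so *rudB* is not transcribed.
So RudB is not produced.
No repressor is bound and MibE is active, so *nolR* is transcribed.
So NolR is produced and active.
With repressor NolR bound, *bexA* is not transcribed.
So BexA is not produced.
cAMP is present, so JalB is active.
No repressor is bound and JalB is active, so *morN* is transcribed.
So MorN is produced and active.
Glyoxylate is absent, so QilG is inactive.
No repressor is bound and MorN is active, so *temG* is transcribed.
So TemG is produced and active.
Ni²⁺ is present, so ElnE is inactive.
No repressor is bound and TemG is active, so *qilJ* is transcribed.

ON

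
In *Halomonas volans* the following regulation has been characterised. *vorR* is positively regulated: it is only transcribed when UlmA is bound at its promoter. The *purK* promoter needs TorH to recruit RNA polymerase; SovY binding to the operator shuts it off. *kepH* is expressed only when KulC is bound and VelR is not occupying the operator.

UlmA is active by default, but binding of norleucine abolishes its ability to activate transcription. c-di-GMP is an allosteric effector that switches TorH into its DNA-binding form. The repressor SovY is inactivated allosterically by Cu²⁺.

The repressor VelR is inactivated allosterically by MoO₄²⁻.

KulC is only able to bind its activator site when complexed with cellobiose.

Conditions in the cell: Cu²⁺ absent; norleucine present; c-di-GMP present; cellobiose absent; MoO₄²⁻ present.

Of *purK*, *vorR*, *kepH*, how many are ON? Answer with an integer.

0

c-di-GMP is present, so TorH is active.
Cu²⁺ is absent, so SovY is active.
With repressor SovY bound, *purK* is not transcribed.
→ *purK* is OFF.
Norleucine is present, so UlmA is inactive.
Required activator UlmA is absent, so *vorR* is not transcribed.
→ *vorR* is OFF.
Cellobiose is absent, so KulC is inactive.
MoO₄²⁻ is present, so VelR is inactive.
Required activator KulC is absent, so *kepH* is not transcribed.
→ *kepH* is OFF.
0 of the 3 genes are transcribed.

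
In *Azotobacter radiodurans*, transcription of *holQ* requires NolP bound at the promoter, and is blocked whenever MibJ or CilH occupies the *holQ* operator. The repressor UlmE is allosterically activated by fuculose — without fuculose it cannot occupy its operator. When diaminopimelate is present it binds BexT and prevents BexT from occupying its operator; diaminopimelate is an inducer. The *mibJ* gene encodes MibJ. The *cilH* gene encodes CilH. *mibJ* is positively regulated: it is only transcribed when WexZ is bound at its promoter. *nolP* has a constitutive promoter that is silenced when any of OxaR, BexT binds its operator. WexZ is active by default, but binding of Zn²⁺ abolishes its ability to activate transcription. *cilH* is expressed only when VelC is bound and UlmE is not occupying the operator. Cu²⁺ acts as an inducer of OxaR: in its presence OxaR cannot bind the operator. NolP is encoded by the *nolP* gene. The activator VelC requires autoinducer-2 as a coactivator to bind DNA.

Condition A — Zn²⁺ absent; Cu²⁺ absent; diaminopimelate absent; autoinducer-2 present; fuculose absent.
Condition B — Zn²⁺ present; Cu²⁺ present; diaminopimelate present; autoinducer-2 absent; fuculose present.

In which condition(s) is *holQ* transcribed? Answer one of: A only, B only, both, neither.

B only

Condition A:
Zn²⁺ is absent, so WexZ is active.
No repressor is bound and WexZ is active, so *mibJ* is transcribed.
So MibJ is produced and active.
Cu²⁺ is absent, so OxaR is active.
Diaminopimelate is absent, so BexT is active.
With repressor OxaR bound, *nolP* is not transcribed.
So NolP is not produced.
Autoinducer-2 is present, so VelC is active.
Fuculose is absent, so UlmE is inactive.
No repressor is bound and VelC is active, so *cilH* is transcribed.
So CilH is produced and active.
With repressor MibJ bound, *holQ* is not transcribed.
→ *holQ* is OFF in A.
Condition B:
Zn²⁺ is present, so WexZ is inactive.
Required activator WexZ is absent, so *mibJ* is not transcribed.
So MibJ is not produced.
Cu²⁺ is present, so OxaR is inactive.
Diaminopimelate is present, so BexT is inactive.
With no repressor bound, *nolP* is transcribed.
So NolP is produced and active.
Autoinducer-2 is absent, so VelC is inactive.
Fuculose is present, so UlmE is active.
With repressor UlmE bound, *cilH* is not transcribed.
So CilH is not produced.
No repressor is bound and NolP is active, so *holQ* is transcribed.
→ *holQ* is ON in B.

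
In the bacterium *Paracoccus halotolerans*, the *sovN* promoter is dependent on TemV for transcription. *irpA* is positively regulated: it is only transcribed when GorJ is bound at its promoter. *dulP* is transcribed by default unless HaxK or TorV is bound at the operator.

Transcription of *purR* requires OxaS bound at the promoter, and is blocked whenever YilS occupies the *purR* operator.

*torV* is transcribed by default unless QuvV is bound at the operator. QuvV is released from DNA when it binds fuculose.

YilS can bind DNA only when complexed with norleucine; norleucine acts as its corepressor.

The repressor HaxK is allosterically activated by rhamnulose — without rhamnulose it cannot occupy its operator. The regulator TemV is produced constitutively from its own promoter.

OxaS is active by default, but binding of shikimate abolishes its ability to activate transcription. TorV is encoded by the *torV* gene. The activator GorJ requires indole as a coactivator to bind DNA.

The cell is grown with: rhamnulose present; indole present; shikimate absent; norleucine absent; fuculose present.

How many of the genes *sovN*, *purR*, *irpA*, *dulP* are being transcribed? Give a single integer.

TemV is produced constitutively and is active.
No repressor is bound and TemV is active, so *sovN* is transcribed.
→ *sovN* is ON.
Shikimate is absent, so OxaS is active.
Norleucine is absent, so YilS is inactive.
No repressor is bound and OxaS is active, so *purR* is transcribed.
→ *purR* is ON.
Indole is present, so GorJ is active.
No repressor is bound and GorJ is active, so *irpA* is transcribed.
→ *irpA* is ON.
Rhamnulose is present, so HaxK is active.
Fuculose is present, so QuvV is inactive.
With no repressor bound, *torV* is transcribed.
So TorV is produced and active.
With repressor HaxK bound, *dulP* is not transcribed.
→ *dulP* is OFF.
3 of the 4 genes are transcribed.

3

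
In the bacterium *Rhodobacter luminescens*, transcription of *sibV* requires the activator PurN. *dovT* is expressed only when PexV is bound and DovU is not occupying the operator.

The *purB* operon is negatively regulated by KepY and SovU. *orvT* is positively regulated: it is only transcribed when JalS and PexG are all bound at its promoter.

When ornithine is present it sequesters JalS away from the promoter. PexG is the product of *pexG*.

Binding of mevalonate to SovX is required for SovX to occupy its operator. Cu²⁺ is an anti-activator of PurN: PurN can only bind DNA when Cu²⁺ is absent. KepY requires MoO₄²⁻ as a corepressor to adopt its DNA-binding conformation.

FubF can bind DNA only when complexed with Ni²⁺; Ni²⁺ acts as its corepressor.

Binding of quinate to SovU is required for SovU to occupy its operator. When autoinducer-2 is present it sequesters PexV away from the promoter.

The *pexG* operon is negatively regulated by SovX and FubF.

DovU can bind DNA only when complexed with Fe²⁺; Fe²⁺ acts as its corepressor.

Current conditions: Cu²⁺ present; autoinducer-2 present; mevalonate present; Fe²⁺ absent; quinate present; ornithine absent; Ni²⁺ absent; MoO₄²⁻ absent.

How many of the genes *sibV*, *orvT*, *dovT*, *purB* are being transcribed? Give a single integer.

Cu²⁺ is present, so PurN is inactive.
Required activator PurN is absent, so *sibV* is not transcribed.
→ *sibV* is OFF.
Ornithine is absent, so JalS is active.
Mevalonate is present, so SovX is active.
Ni²⁺ is absent, so FubF is inactive.
With repressor SovX bound, *pexG* is not transcribed.
So PexG is not produced.
Required activator PexG is absent, so *orvT* is not transcribed.
→ *orvT* is OFF.
Fe²⁺ is absent, so DovU is inactive.
Autoinducer-2 is present, so PexV is inactive.
Required activator PexV is absent, so *dovT* is not transcribed.
→ *dovT* is OFF.
MoO₄²⁻ is absent, so KepY is inactive.
Quinate is present, so SovU is active.
With repressor SovU bound, *purB* is not transcribed.
→ *purB* is OFF.
0 of the 4 genes are transcribed.

0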